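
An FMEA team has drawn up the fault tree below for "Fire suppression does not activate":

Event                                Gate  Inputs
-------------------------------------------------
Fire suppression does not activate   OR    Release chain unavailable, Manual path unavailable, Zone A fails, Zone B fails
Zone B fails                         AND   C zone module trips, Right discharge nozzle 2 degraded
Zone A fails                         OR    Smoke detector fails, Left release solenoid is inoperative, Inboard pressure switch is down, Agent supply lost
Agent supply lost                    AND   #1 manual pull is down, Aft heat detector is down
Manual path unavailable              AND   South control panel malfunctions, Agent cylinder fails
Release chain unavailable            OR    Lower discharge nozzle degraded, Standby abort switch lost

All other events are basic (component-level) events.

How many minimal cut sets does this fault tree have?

Release chain unavailable [OR]: union of children's cut sets → 2 cut set(s).
Manual path unavailable [AND]: one cut set from each child combined → 1 × 1 = 1 cut set(s).
Agent supply lost [AND]: one cut set from each child combined → 1 × 1 = 1 cut set(s).
Zone A fails [OR]: union of children's cut sets → 4 cut set(s).
Zone B fails [AND]: one cut set from each child combined → 1 × 1 = 1 cut set(s).
Fire suppression does not activate [OR]: union of children's cut sets → 8 cut set(s).
Minimal cut sets: {Lower discharge nozzle degraded}; {Standby abort switch lost}; {Agent cylinder fails, South control panel malfunctions}; {Smoke detector fails}; {Left release solenoid is inoperative}; {Inboard pressure switch is down}; {#1 manual pull is down, Aft heat detector is down}; {C zone module trips, Right discharge nozzle 2 degraded}.

8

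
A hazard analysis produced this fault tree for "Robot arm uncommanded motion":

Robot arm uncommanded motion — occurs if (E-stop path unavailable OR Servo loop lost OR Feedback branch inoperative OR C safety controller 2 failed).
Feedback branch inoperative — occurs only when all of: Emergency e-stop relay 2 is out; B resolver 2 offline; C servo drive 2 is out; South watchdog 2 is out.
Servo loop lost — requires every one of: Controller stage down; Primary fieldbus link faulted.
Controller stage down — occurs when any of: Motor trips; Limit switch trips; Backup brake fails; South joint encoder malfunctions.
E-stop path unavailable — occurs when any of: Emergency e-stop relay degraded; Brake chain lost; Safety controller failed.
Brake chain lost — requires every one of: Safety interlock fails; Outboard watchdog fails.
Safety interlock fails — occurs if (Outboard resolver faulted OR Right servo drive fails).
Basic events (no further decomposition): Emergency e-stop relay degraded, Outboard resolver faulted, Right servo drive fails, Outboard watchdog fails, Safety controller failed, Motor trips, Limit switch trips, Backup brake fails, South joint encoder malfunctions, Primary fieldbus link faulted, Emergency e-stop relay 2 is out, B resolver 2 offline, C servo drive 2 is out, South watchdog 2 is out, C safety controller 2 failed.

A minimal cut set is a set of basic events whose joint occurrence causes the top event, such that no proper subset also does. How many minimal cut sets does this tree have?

10

Safety interlock fails [OR]: union of children's cut sets → 2 cut set(s).
Brake chain lost [AND]: one cut set from each child combined → 2 × 1 = 2 cut set(s).
E-stop path unavailable [OR]: union of children's cut sets → 4 cut set(s).
Controller stage down [OR]: union of children's cut sets → 4 cut set(s).
Servo loop lost [AND]: one cut set from each child combined → 4 × 1 = 4 cut set(s).
Feedback branch inoperative [AND]: one cut set from each child combined → 1 × 1 × 1 × 1 = 1 cut set(s).
Robot arm uncommanded motion [OR]: union of children's cut sets → 10 cut set(s).
Minimal cut sets: {Emergency e-stop relay degraded}; {Outboard resolver faulted, Outboard watchdog fails}; {Outboard watchdog fails, Right servo drive fails}; {Safety controller failed}; {Motor trips, Primary fieldbus link faulted}; {Limit switch trips, Primary fieldbus link faulted}; {Backup brake fails, Primary fieldbus link faulted}; {Primary fieldbus link faulted, South joint encoder malfunctions}; {B resolver 2 offline, C servo drive 2 is out, Emergency e-stop relay 2 is out, South watchdog 2 is out}; {C safety controller 2 failed}.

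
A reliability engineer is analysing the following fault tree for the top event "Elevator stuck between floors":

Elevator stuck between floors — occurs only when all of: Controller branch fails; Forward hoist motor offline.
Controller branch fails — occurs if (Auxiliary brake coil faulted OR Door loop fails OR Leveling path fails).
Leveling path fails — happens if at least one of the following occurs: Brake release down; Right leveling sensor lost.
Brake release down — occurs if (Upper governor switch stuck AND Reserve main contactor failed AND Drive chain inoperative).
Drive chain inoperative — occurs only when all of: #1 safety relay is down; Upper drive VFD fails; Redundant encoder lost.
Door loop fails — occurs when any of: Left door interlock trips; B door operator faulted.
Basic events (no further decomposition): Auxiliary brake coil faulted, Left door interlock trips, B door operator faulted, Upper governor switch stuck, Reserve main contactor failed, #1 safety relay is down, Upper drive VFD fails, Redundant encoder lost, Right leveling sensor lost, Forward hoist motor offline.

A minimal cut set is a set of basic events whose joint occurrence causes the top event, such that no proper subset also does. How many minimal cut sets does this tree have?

5

Door loop fails [OR]: union of children's cut sets → 2 cut set(s).
Drive chain inoperative [AND]: one cut set from each child combined → 1 × 1 × 1 = 1 cut set(s).
Brake release down [AND]: one cut set from each child combined → 1 × 1 × 1 = 1 cut set(s).
Leveling path fails [OR]: union of children's cut sets → 2 cut set(s).
Controller branch fails [OR]: union of children's cut sets → 5 cut set(s).
Elevator stuck between floors [AND]: one cut set from each child combined → 5 × 1 = 5 cut set(s).
Minimal cut sets: {Auxiliary brake coil faulted, Forward hoist motor offline}; {Forward hoist motor offline, Left door interlock trips}; {B door operator faulted, Forward hoist motor offline}; {#1 safety relay is down, Forward hoist motor offline, Redundant encoder lost, Reserve main contactor failed, Upper drive VFD fails, Upper governor switch stuck}; {Forward hoist motor offline, Right leveling sensor lost}.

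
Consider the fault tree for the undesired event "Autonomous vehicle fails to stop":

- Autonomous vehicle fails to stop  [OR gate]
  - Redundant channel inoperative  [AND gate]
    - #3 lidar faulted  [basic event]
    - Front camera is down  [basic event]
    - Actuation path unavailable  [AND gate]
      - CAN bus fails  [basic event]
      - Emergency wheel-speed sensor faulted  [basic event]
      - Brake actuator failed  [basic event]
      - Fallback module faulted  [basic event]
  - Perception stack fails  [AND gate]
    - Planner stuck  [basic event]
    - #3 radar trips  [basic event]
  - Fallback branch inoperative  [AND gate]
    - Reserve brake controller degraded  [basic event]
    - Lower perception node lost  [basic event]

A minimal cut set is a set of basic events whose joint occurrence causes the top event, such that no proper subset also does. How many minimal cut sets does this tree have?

3

Actuation path unavailable [AND]: one cut set from each child combined → 1 × 1 × 1 × 1 = 1 cut set(s).
Redundant channel inoperative [AND]: one cut set from each child combined → 1 × 1 × 1 = 1 cut set(s).
Perception stack fails [AND]: one cut set from each child combined → 1 × 1 = 1 cut set(s).
Fallback branch inoperative [AND]: one cut set from each child combined → 1 × 1 = 1 cut set(s).
Autonomous vehicle fails to stop [OR]: union of children's cut sets → 3 cut set(s).
Minimal cut sets: {#3 lidar faulted, Brake actuator failed, CAN bus fails, Emergency wheel-speed sensor faulted, Fallback module faulted, Front camera is down}; {#3 radar trips, Planner stuck}; {Lower perception node lost, Reserve brake controller degraded}.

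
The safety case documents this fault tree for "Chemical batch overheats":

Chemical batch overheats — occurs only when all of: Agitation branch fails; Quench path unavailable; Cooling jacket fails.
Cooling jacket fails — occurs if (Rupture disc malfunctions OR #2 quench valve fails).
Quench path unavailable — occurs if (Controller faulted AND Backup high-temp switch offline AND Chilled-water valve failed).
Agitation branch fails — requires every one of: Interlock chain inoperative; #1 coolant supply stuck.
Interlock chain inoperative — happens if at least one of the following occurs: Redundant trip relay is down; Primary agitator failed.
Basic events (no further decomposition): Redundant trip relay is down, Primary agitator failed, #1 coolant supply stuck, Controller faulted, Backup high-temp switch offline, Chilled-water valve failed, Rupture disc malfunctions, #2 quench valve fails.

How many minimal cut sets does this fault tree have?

Interlock chain inoperative [OR]: union of children's cut sets → 2 cut set(s).
Agitation branch fails [AND]: one cut set from each child combined → 2 × 1 = 2 cut set(s).
Quench path unavailable [AND]: one cut set from each child combined → 1 × 1 × 1 = 1 cut set(s).
Cooling jacket fails [OR]: union of children's cut sets → 2 cut set(s).
Chemical batch overheats [AND]: one cut set from each child combined → 2 × 1 × 2 = 4 cut set(s).
Minimal cut sets: {#1 coolant supply stuck, Backup high-temp switch offline, Chilled-water valve failed, Controller faulted, Redundant trip relay is down, Rupture disc malfunctions}; {#1 coolant supply stuck, #2 quench valve fails, Backup high-temp switch offline, Chilled-water valve failed, Controller faulted, Redundant trip relay is down}; {#1 coolant supply stuck, Backup high-temp switch offline, Chilled-water valve failed, Controller faulted, Primary agitator failed, Rupture disc malfunctions}; {#1 coolant supply stuck, #2 quench valve fails, Backup high-temp switch offline, Chilled-water valve failed, Controller faulted, Primary agitator failed}.

4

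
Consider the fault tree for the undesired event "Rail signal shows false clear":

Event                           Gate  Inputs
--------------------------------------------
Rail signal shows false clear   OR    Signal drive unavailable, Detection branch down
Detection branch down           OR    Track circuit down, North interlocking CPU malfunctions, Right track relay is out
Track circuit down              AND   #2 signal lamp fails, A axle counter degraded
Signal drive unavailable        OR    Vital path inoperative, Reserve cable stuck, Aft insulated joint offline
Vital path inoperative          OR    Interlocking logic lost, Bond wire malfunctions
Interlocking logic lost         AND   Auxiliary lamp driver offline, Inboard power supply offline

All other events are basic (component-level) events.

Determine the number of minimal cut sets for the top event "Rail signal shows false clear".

Interlocking logic lost [AND]: one cut set from each child combined → 1 × 1 = 1 cut set(s).
Vital path inoperative [OR]: union of children's cut sets → 2 cut set(s).
Signal drive unavailable [OR]: union of children's cut sets → 4 cut set(s).
Track circuit down [AND]: one cut set from each child combined → 1 × 1 = 1 cut set(s).
Detection branch down [OR]: union of children's cut sets → 3 cut set(s).
Rail signal shows false clear [OR]: union of children's cut sets → 7 cut set(s).
Minimal cut sets: {Auxiliary lamp driver offline, Inboard power supply offline}; {Bond wire malfunctions}; {Reserve cable stuck}; {Aft insulated joint offline}; {#2 signal lamp fails, A axle counter degraded}; {North interlocking CPU malfunctions}; {Right track relay is out}.

7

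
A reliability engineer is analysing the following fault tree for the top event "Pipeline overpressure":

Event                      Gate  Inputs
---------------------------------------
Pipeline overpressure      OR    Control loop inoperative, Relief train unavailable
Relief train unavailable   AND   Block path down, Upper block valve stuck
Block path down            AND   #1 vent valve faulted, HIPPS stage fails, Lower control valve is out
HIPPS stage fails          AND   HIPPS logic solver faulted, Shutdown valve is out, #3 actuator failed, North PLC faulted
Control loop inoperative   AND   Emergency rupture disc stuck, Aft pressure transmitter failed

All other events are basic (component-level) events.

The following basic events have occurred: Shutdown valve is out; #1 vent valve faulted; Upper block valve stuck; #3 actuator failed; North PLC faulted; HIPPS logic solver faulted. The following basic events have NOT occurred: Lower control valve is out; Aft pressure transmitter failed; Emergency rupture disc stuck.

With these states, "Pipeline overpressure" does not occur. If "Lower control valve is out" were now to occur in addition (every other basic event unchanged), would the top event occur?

Counterfactual: set "Lower control valve is out" to occurred.
Control loop inoperative [AND]: Emergency rupture disc stuck=not, Aft pressure transmitter failed=not → not all inputs occur → does not occur.
HIPPS stage fails [AND]: HIPPS logic solver faulted=occurs, Shutdown valve is out=occurs, #3 actuator failed=occurs, North PLC faulted=occurs → all inputs occur → occurs.
Block path down [AND]: #1 vent valve faulted=occurs, HIPPS stage fails=occurs, Lower control valve is out=occurs → all inputs occur → occurs.
Relief train unavailable [AND]: Block path down=occurs, Upper block valve stuck=occurs → all inputs occur → occurs.
Pipeline overpressure [OR]: Control loop inoperative=not, Relief train unavailable=occurs → at least one input occurs → occurs.

Yes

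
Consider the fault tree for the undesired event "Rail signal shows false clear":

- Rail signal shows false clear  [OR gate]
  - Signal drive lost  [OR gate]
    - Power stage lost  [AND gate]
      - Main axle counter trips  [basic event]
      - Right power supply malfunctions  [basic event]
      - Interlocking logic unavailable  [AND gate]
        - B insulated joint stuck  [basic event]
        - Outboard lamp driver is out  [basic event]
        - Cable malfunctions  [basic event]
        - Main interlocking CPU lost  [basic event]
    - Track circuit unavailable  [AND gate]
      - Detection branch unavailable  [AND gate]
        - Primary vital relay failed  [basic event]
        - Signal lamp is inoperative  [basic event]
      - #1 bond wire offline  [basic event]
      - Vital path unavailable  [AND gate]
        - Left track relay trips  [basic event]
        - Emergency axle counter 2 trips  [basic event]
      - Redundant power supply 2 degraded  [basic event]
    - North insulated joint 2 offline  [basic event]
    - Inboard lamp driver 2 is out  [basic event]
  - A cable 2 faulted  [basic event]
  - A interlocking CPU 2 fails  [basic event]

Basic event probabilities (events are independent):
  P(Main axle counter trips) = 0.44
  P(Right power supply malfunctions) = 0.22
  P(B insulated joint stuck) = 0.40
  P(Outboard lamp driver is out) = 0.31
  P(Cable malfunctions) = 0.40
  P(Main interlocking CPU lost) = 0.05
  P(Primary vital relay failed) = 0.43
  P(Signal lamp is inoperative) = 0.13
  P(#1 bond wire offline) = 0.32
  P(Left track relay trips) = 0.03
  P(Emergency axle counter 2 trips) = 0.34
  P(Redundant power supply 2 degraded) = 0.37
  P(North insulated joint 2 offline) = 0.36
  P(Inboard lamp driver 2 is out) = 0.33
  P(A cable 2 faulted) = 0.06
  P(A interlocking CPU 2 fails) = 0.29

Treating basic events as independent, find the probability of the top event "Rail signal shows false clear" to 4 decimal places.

P(Interlocking logic unavailable) [AND] = 0.40 × 0.31 × 0.40 × 0.05 = 0.002480
P(Power stage lost) [AND] = 0.44 × 0.22 × 0.002480 = 0.000240
P(Detection branch unavailable) [AND] = 0.43 × 0.13 = 0.055900
P(Vital path unavailable) [AND] = 0.03 × 0.34 = 0.010200
P(Track circuit unavailable) [AND] = 0.055900 × 0.32 × 0.010200 × 0.37 = 0.000068
P(Signal drive lost) [OR] = 1 − (1−0.000240) × (1−0.000068) × (1−0.36) × (1−0.33) = 0.571332
P(Rail signal shows false clear) [OR] = 1 − (1−0.571332) × (1−0.06) × (1−0.29) = 0.713907
Rounded to 4 decimal places: P(Rail signal shows false clear) ≈ 0.7139.

0.7139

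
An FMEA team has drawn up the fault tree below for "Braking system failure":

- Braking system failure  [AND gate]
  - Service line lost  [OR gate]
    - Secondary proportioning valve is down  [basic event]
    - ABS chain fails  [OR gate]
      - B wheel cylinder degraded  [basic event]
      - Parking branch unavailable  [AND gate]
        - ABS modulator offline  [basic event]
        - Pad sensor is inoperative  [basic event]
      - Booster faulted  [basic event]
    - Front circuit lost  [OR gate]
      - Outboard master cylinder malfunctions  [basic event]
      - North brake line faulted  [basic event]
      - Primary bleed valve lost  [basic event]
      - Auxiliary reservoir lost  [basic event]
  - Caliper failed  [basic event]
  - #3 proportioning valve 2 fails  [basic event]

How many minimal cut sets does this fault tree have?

8

Parking branch unavailable [AND]: one cut set from each child combined → 1 × 1 = 1 cut set(s).
ABS chain fails [OR]: union of children's cut sets → 3 cut set(s).
Front circuit lost [OR]: union of children's cut sets → 4 cut set(s).
Service line lost [OR]: union of children's cut sets → 8 cut set(s).
Braking system failure [AND]: one cut set from each child combined → 8 × 1 × 1 = 8 cut set(s).
Minimal cut sets: {#3 proportioning valve 2 fails, Caliper failed, Secondary proportioning valve is down}; {#3 proportioning valve 2 fails, B wheel cylinder degraded, Caliper failed}; {#3 proportioning valve 2 fails, ABS modulator offline, Caliper failed, Pad sensor is inoperative}; {#3 proportioning valve 2 fails, Booster faulted, Caliper failed}; {#3 proportioning valve 2 fails, Caliper failed, Outboard master cylinder malfunctions}; {#3 proportioning valve 2 fails, Caliper failed, North brake line faulted}; {#3 proportioning valve 2 fails, Caliper failed, Primary bleed valve lost}; {#3 proportioning valve 2 fails, Auxiliary reservoir lost, Caliper failed}.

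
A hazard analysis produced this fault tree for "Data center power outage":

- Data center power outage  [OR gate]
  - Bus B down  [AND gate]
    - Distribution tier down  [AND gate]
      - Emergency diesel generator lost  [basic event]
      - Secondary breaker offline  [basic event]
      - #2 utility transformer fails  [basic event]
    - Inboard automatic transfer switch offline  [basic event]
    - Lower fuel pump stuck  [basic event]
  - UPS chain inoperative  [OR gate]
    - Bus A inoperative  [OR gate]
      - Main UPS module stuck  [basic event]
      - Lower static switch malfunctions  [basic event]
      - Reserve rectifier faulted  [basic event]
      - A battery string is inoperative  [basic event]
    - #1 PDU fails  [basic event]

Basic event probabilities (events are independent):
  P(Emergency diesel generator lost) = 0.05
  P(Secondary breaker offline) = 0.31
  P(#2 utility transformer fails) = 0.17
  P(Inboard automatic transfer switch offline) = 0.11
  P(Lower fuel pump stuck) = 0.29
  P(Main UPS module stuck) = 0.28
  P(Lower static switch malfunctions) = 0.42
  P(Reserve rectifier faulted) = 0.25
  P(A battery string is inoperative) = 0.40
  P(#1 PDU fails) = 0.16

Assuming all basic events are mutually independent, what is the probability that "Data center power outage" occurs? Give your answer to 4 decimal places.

0.8422

P(Distribution tier down) [AND] = 0.05 × 0.31 × 0.17 = 0.002635
P(Bus B down) [AND] = 0.002635 × 0.11 × 0.29 = 0.000084
P(Bus A inoperative) [OR] = 1 − (1−0.28) × (1−0.42) × (1−0.25) × (1−0.40) = 0.812080
P(UPS chain inoperative) [OR] = 1 − (1−0.812080) × (1−0.16) = 0.842147
P(Data center power outage) [OR] = 1 − (1−0.000084) × (1−0.842147) = 0.842160
Rounded to 4 decimal places: P(Data center power outage) ≈ 0.8422.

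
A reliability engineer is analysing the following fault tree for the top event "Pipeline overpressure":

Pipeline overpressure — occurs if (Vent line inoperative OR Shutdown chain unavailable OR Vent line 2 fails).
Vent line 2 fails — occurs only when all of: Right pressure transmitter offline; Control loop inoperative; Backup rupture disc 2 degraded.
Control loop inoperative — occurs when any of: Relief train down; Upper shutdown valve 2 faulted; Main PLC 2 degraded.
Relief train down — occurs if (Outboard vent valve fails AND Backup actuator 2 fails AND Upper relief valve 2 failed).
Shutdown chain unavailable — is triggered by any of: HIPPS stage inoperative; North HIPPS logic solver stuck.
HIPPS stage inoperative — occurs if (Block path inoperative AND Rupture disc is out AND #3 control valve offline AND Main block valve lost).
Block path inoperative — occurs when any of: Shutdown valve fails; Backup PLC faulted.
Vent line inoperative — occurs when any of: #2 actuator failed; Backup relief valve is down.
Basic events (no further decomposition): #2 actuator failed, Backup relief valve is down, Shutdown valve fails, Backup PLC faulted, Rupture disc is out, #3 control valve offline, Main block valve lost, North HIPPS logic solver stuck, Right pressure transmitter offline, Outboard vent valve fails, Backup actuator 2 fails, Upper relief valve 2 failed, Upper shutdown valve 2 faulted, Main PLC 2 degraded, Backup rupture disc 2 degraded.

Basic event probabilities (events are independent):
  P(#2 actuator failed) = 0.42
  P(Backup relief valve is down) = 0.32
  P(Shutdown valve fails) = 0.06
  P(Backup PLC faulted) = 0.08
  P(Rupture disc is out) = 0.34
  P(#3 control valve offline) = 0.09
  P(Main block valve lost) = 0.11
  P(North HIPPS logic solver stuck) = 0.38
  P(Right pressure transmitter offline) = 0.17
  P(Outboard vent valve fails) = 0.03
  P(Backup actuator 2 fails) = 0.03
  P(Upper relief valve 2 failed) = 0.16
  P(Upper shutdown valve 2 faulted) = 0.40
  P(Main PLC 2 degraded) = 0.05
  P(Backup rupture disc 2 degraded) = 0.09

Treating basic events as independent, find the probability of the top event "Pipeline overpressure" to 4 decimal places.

P(Vent line inoperative) [OR] = 1 − (1−0.42) × (1−0.32) = 0.605600
P(Block path inoperative) [OR] = 1 − (1−0.06) × (1−0.08) = 0.135200
P(HIPPS stage inoperative) [AND] = 0.135200 × 0.34 × 0.09 × 0.11 = 0.000455
P(Shutdown chain unavailable) [OR] = 1 − (1−0.000455) × (1−0.38) = 0.380282
P(Relief train down) [AND] = 0.03 × 0.03 × 0.16 = 0.000144
P(Control loop inoperative) [OR] = 1 − (1−0.000144) × (1−0.40) × (1−0.05) = 0.430082
P(Vent line 2 fails) [AND] = 0.17 × 0.430082 × 0.09 = 0.006580
P(Pipeline overpressure) [OR] = 1 − (1−0.605600) × (1−0.380282) × (1−0.006580) = 0.757191
Rounded to 4 decimal places: P(Pipeline overpressure) ≈ 0.7572.

0.7572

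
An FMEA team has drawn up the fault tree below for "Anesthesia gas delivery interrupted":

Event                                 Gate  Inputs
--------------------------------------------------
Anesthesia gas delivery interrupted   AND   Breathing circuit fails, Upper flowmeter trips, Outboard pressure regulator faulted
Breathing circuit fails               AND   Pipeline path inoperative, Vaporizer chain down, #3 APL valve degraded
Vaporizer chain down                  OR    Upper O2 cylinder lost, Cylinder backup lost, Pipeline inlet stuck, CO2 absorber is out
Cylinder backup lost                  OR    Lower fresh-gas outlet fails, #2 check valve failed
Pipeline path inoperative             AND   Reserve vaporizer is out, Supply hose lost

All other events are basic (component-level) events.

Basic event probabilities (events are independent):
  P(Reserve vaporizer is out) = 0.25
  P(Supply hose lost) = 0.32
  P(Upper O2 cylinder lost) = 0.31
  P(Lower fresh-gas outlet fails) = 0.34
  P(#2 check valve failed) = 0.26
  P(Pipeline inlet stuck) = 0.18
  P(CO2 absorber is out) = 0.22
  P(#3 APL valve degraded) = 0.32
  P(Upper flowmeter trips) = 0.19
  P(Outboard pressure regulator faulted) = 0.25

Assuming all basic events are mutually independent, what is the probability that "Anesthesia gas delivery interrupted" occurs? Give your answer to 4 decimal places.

0.0010

P(Pipeline path inoperative) [AND] = 0.25 × 0.32 = 0.080000
P(Cylinder backup lost) [OR] = 1 − (1−0.34) × (1−0.26) = 0.511600
P(Vaporizer chain down) [OR] = 1 − (1−0.31) × (1−0.511600) × (1−0.18) × (1−0.22) = 0.784457
P(Breathing circuit fails) [AND] = 0.080000 × 0.784457 × 0.32 = 0.020082
P(Anesthesia gas delivery interrupted) [AND] = 0.020082 × 0.19 × 0.25 = 0.000954
Rounded to 4 decimal places: P(Anesthesia gas delivery interrupted) ≈ 0.0010.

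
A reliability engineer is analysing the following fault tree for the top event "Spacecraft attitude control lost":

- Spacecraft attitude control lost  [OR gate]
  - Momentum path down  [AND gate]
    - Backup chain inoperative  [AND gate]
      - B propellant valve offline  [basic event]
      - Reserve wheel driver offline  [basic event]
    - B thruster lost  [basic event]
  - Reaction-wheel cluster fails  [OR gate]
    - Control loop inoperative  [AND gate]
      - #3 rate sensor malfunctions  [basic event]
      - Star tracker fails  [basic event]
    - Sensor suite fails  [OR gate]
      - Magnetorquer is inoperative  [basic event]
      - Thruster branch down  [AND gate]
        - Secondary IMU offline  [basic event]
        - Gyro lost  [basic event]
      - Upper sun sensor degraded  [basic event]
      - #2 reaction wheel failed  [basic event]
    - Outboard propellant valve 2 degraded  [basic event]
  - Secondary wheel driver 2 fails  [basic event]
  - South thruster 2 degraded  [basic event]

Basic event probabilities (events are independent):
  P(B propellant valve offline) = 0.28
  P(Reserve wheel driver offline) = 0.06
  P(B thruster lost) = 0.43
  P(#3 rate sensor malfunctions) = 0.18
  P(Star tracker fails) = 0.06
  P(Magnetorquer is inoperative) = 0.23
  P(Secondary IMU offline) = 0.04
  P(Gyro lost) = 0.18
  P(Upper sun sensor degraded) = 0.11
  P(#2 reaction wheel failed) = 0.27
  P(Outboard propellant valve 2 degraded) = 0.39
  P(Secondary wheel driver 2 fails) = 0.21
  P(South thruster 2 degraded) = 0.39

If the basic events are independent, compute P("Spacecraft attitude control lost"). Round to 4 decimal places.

0.8566

P(Backup chain inoperative) [AND] = 0.28 × 0.06 = 0.016800
P(Momentum path down) [AND] = 0.016800 × 0.43 = 0.007224
P(Control loop inoperative) [AND] = 0.18 × 0.06 = 0.010800
P(Thruster branch down) [AND] = 0.04 × 0.18 = 0.007200
P(Sensor suite fails) [OR] = 1 − (1−0.23) × (1−0.007200) × (1−0.11) × (1−0.27) = 0.503333
P(Reaction-wheel cluster fails) [OR] = 1 − (1−0.010800) × (1−0.503333) × (1−0.39) = 0.700305
P(Spacecraft attitude control lost) [OR] = 1 − (1−0.007224) × (1−0.700305) × (1−0.21) × (1−0.39) = 0.856620
Rounded to 4 decimal places: P(Spacecraft attitude control lost) ≈ 0.8566.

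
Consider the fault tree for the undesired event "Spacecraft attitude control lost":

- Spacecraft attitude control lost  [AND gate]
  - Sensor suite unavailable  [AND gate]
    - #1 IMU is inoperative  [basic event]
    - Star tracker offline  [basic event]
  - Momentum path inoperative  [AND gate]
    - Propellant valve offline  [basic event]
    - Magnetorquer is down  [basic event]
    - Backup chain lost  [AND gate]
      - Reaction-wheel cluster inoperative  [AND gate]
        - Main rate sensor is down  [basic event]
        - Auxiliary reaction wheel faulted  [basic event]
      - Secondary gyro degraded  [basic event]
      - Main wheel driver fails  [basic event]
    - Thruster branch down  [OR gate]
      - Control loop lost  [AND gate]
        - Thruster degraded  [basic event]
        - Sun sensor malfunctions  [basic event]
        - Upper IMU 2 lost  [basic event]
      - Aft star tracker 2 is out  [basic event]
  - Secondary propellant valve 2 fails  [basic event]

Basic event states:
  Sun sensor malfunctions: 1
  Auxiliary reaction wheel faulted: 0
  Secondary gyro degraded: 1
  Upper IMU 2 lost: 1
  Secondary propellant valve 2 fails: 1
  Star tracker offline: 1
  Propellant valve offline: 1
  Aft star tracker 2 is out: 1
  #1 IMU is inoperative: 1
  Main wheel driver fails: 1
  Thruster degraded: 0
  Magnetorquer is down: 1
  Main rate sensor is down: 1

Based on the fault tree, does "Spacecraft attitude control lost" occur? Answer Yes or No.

Sensor suite unavailable [AND]: #1 IMU is inoperative=occurs, Star tracker offline=occurs → all inputs occur → occurs.
Reaction-wheel cluster inoperative [AND]: Main rate sensor is down=occurs, Auxiliary reaction wheel faulted=not → not all inputs occur → does not occur.
Backup chain lost [AND]: Reaction-wheel cluster inoperative=not, Secondary gyro degraded=occurs, Main wheel driver fails=occurs → not all inputs occur → does not occur.
Control loop lost [AND]: Thruster degraded=not, Sun sensor malfunctions=occurs, Upper IMU 2 lost=occurs → not all inputs occur → does not occur.
Thruster branch down [OR]: Control loop lost=not, Aft star tracker 2 is out=occurs → at least one input occurs → occurs.
Momentum path inoperative [AND]: Propellant valve offline=occurs, Magnetorquer is down=occurs, Backup chain lost=not, Thruster branch down=occurs → not all inputs occur → does not occur.
Spacecraft attitude control lost [AND]: Sensor suite unavailable=occurs, Momentum path inoperative=not, Secondary propellant valve 2 fails=occurs → not all inputs occur → does not occur.

No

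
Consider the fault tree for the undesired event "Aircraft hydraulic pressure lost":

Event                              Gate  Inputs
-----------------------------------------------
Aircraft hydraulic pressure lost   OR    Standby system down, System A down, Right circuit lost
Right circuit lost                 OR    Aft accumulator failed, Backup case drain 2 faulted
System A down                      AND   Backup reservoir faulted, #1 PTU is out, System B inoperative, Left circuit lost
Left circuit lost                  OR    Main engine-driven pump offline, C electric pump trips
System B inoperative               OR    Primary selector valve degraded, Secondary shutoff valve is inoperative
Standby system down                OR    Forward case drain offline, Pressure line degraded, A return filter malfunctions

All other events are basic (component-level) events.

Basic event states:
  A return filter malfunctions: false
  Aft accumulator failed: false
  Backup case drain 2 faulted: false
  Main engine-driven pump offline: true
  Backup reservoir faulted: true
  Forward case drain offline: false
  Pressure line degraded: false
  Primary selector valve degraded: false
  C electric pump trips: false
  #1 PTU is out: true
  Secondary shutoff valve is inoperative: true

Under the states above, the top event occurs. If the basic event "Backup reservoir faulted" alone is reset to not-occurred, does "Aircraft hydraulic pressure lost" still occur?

Counterfactual: set "Backup reservoir faulted" to not occurred.
Standby system down [OR]: Forward case drain offline=not, Pressure line degraded=not, A return filter malfunctions=not → no input occurs → does not occur.
System B inoperative [OR]: Primary selector valve degraded=not, Secondary shutoff valve is inoperative=occurs → at least one input occurs → occurs.
Left circuit lost [OR]: Main engine-driven pump offline=occurs, C electric pump trips=not → at least one input occurs → occurs.
System A down [AND]: Backup reservoir faulted=not, #1 PTU is out=occurs, System B inoperative=occurs, Left circuit lost=occurs → not all inputs occur → does not occur.
Right circuit lost [OR]: Aft accumulator failed=not, Backup case drain 2 faulted=not → no input occurs → does not occur.
Aircraft hydraulic pressure lost [OR]: Standby system down=not, System A down=not, Right circuit lost=not → no input occurs → does not occur.

No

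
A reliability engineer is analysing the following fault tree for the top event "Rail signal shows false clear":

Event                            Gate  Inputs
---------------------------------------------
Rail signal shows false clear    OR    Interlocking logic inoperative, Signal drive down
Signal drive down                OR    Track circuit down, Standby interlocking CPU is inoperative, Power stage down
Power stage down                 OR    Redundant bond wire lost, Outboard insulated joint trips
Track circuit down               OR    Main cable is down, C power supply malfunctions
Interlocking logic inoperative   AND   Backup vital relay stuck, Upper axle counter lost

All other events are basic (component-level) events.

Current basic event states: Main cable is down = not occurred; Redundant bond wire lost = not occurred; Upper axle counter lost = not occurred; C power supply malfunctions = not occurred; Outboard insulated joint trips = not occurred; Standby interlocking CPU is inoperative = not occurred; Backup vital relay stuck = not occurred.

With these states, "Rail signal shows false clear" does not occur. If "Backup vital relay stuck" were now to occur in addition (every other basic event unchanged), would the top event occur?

Counterfactual: set "Backup vital relay stuck" to occurred.
Interlocking logic inoperative [AND]: Backup vital relay stuck=occurs, Upper axle counter lost=not → not all inputs occur → does not occur.
Track circuit down [OR]: Main cable is down=not, C power supply malfunctions=not → no input occurs → does not occur.
Power stage down [OR]: Redundant bond wire lost=not, Outboard insulated joint trips=not → no input occurs → does not occur.
Signal drive down [OR]: Track circuit down=not, Standby interlocking CPU is inoperative=not, Power stage down=not → no input occurs → does not occur.
Rail signal shows false clear [OR]: Interlocking logic inoperative=not, Signal drive down=not → no input occurs → does not occur.

No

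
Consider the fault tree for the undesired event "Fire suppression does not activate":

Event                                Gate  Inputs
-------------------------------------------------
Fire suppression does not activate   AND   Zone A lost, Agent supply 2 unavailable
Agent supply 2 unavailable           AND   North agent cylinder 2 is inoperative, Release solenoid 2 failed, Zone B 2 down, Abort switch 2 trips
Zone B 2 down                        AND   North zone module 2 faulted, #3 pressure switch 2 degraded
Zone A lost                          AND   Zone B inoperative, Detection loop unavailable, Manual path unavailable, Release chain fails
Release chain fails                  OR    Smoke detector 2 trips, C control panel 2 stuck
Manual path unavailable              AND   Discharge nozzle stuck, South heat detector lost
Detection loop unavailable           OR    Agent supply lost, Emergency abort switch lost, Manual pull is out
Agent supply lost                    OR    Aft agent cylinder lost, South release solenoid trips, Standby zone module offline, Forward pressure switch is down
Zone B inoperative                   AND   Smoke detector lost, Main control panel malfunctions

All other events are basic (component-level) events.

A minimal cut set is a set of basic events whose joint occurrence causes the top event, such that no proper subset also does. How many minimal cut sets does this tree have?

12

Zone B inoperative [AND]: one cut set from each child combined → 1 × 1 = 1 cut set(s).
Agent supply lost [OR]: union of children's cut sets → 4 cut set(s).
Detection loop unavailable [OR]: union of children's cut sets → 6 cut set(s).
Manual path unavailable [AND]: one cut set from each child combined → 1 × 1 = 1 cut set(s).
Release chain fails [OR]: union of children's cut sets → 2 cut set(s).
Zone A lost [AND]: one cut set from each child combined → 1 × 6 × 1 × 2 = 12 cut set(s).
Zone B 2 down [AND]: one cut set from each child combined → 1 × 1 = 1 cut set(s).
Agent supply 2 unavailable [AND]: one cut set from each child combined → 1 × 1 × 1 × 1 = 1 cut set(s).
Fire suppression does not activate [AND]: one cut set from each child combined → 12 × 1 = 12 cut set(s).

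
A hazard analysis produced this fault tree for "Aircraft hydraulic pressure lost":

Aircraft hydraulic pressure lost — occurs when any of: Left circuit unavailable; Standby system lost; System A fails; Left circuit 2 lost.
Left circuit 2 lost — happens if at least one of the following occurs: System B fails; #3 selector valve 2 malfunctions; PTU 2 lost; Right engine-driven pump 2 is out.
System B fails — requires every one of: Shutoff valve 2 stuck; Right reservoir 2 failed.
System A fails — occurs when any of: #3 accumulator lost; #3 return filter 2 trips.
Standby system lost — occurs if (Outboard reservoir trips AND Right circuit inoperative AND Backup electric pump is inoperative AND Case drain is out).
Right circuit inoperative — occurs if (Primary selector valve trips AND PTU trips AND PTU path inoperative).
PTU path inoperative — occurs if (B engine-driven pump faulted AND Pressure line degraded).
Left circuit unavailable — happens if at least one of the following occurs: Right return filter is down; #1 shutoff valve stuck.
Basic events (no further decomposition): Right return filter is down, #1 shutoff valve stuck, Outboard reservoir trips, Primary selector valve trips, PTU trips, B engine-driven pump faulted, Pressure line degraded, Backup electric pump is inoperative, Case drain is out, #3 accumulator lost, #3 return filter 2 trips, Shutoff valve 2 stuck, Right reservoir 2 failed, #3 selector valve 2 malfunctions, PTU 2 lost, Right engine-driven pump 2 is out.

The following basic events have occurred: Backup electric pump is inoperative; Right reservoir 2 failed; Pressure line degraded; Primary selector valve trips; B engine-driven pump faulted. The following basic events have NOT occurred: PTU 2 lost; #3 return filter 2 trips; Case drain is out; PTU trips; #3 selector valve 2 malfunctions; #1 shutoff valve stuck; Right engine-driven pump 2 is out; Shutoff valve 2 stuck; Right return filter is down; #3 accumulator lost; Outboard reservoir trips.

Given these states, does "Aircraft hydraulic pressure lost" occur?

No

Left circuit unavailable [OR]: Right return filter is down=not, #1 shutoff valve stuck=not → no input occurs → does not occur.
PTU path inoperative [AND]: B engine-driven pump faulted=occurs, Pressure line degraded=occurs → all inputs occur → occurs.
Right circuit inoperative [AND]: Primary selector valve trips=occurs, PTU trips=not, PTU path inoperative=occurs → not all inputs occur → does not occur.
Standby system lost [AND]: Outboard reservoir trips=not, Right circuit inoperative=not, Backup electric pump is inoperative=occurs, Case drain is out=not → not all inputs occur → does not occur.
System A fails [OR]: #3 accumulator lost=not, #3 return filter 2 trips=not → no input occurs → does not occur.
System B fails [AND]: Shutoff valve 2 stuck=not, Right reservoir 2 failed=occurs → not all inputs occur → does not occur.
Left circuit 2 lost [OR]: System B fails=not, #3 selector valve 2 malfunctions=not, PTU 2 lost=not, Right engine-driven pump 2 is out=not → no input occurs → does not occur.
Aircraft hydraulic pressure lost [OR]: Left circuit unavailable=not, Standby system lost=not, System A fails=not, Left circuit 2 lost=not → no input occurs → does not occur.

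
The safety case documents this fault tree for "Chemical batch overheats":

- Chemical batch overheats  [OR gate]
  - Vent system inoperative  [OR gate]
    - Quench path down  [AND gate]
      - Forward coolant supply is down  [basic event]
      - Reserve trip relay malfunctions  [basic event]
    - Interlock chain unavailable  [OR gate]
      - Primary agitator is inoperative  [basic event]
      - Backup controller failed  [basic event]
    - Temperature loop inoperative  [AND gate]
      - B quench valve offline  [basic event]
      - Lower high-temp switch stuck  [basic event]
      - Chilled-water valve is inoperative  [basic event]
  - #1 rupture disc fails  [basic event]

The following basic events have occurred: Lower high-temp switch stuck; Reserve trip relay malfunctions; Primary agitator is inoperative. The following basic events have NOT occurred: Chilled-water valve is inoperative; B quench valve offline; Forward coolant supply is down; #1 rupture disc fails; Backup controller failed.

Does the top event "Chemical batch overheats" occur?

Quench path down [AND]: Forward coolant supply is down=not, Reserve trip relay malfunctions=occurs → not all inputs occur → does not occur.
Interlock chain unavailable [OR]: Primary agitator is inoperative=occurs, Backup controller failed=not → at least one input occurs → occurs.
Temperature loop inoperative [AND]: B quench valve offline=not, Lower high-temp switch stuck=occurs, Chilled-water valve is inoperative=not → not all inputs occur → does not occur.
Vent system inoperative [OR]: Quench path down=not, Interlock chain unavailable=occurs, Temperature loop inoperative=not → at least one input occurs → occurs.
Chemical batch overheats [OR]: Vent system inoperative=occurs, #1 rupture disc fails=not → at least one input occurs → occurs.

Yes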